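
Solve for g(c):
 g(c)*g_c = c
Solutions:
 g(c) = -sqrt(C1 + c^2)
 g(c) = sqrt(C1 + c^2)


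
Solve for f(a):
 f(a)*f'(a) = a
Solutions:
 f(a) = -sqrt(C1 + a^2)
 f(a) = sqrt(C1 + a^2)


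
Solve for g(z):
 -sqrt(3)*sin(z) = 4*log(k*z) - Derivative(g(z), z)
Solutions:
 g(z) = C1 + 4*z*log(k*z) - 4*z - sqrt(3)*cos(z)


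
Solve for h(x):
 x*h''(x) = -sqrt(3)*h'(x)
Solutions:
 h(x) = C1 + C2*x^(1 - sqrt(3))


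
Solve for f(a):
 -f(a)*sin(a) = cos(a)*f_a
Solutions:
 f(a) = C1*cos(a)


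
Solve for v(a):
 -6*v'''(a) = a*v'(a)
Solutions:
 v(a) = C1 + Integral(C2*airyai(-6^(2/3)*a/6) + C3*airybi(-6^(2/3)*a/6), a)


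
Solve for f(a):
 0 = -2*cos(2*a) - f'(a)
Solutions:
 f(a) = C1 - sin(2*a)


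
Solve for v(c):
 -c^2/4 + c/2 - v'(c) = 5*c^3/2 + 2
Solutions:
 v(c) = C1 - 5*c^4/8 - c^3/12 + c^2/4 - 2*c


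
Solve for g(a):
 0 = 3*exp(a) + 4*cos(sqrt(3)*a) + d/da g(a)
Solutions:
 g(a) = C1 - 3*exp(a) - 4*sqrt(3)*sin(sqrt(3)*a)/3


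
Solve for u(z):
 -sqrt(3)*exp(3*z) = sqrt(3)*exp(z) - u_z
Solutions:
 u(z) = C1 + sqrt(3)*exp(3*z)/3 + sqrt(3)*exp(z)


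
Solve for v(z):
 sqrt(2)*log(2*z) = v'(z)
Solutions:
 v(z) = C1 + sqrt(2)*z*log(z) - sqrt(2)*z + sqrt(2)*z*log(2)


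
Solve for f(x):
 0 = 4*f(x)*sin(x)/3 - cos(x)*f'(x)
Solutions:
 f(x) = C1/cos(x)^(4/3)


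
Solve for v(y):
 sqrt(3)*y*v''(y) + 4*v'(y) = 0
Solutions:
 v(y) = C1 + C2*y^(1 - 4*sqrt(3)/3)


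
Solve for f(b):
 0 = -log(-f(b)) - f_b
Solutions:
 -li(-f(b)) = C1 - b


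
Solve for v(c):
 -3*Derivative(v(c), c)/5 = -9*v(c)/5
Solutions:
 v(c) = C1*exp(3*c)


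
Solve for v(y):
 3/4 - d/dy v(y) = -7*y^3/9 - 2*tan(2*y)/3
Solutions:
 v(y) = C1 + 7*y^4/36 + 3*y/4 - log(cos(2*y))/3


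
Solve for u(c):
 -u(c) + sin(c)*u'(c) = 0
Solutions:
 u(c) = C1*sqrt(cos(c) - 1)/sqrt(cos(c) + 1)


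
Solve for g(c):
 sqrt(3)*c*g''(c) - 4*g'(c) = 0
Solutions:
 g(c) = C1 + C2*c^(1 + 4*sqrt(3)/3)


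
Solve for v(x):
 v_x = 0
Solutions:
 v(x) = C1


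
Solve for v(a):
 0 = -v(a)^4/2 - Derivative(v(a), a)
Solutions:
 v(a) = 2^(1/3)*(1/(C1 + 3*a))^(1/3)
 v(a) = 2^(1/3)*(-3^(2/3) - 3*3^(1/6)*I)*(1/(C1 + a))^(1/3)/6
 v(a) = 2^(1/3)*(-3^(2/3) + 3*3^(1/6)*I)*(1/(C1 + a))^(1/3)/6


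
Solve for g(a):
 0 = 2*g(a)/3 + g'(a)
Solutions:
 g(a) = C1*exp(-2*a/3)


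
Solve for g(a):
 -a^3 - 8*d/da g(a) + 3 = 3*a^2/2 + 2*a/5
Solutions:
 g(a) = C1 - a^4/32 - a^3/16 - a^2/40 + 3*a/8


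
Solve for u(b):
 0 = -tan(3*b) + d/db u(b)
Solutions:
 u(b) = C1 - log(cos(3*b))/3


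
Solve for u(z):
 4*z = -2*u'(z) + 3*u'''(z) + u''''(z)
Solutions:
 u(z) = C1 - z^2 + (C2 + C3*exp(-sqrt(3)*z) + C4*exp(sqrt(3)*z))*exp(-z)


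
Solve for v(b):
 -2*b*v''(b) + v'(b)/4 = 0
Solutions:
 v(b) = C1 + C2*b^(9/8)


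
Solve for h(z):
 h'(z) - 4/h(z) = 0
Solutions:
 h(z) = -sqrt(C1 + 8*z)
 h(z) = sqrt(C1 + 8*z)


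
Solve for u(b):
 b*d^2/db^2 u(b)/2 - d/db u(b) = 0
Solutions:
 u(b) = C1 + C2*b^3


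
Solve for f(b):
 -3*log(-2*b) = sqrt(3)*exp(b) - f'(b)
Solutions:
 f(b) = C1 + 3*b*log(-b) + 3*b*(-1 + log(2)) + sqrt(3)*exp(b)


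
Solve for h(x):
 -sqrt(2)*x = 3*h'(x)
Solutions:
 h(x) = C1 - sqrt(2)*x^2/6


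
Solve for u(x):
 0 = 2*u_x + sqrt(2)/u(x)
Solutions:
 u(x) = -sqrt(C1 - sqrt(2)*x)
 u(x) = sqrt(C1 - sqrt(2)*x)


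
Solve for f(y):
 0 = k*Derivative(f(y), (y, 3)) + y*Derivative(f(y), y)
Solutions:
 f(y) = C1 + Integral(C2*airyai(y*(-1/k)^(1/3)) + C3*airybi(y*(-1/k)^(1/3)), y)


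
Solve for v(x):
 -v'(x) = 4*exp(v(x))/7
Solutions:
 v(x) = log(1/(C1 + 4*x)) + log(7)


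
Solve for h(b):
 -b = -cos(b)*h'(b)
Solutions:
 h(b) = C1 + Integral(b/cos(b), b)


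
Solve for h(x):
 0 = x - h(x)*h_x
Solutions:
 h(x) = -sqrt(C1 + x^2)
 h(x) = sqrt(C1 + x^2)


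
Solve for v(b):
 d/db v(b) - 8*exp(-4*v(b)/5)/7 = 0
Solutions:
 v(b) = 5*log(-I*(C1 + 32*b/35)^(1/4))
 v(b) = 5*log(I*(C1 + 32*b/35)^(1/4))
 v(b) = 5*log(-(C1 + 32*b/35)^(1/4))
 v(b) = 5*log(C1 + 32*b/35)/4


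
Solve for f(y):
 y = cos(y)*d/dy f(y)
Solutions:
 f(y) = C1 + Integral(y/cos(y), y)


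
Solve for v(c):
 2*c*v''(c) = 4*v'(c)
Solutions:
 v(c) = C1 + C2*c^3


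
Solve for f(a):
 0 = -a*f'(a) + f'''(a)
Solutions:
 f(a) = C1 + Integral(C2*airyai(a) + C3*airybi(a), a)


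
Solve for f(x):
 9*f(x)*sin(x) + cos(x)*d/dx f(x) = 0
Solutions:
 f(x) = C1*cos(x)^9


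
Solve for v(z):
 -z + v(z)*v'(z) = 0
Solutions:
 v(z) = -sqrt(C1 + z^2)
 v(z) = sqrt(C1 + z^2)


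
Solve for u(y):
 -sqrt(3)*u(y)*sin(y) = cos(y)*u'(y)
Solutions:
 u(y) = C1*cos(y)^(sqrt(3))


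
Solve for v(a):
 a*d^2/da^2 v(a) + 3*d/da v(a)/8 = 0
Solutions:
 v(a) = C1 + C2*a^(5/8)


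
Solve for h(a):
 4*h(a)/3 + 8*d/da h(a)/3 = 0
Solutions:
 h(a) = C1*exp(-a/2)


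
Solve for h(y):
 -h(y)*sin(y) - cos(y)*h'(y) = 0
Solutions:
 h(y) = C1*cos(y)


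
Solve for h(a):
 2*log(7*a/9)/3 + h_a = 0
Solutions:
 h(a) = C1 - 2*a*log(a)/3 - 2*a*log(7)/3 + 2*a/3 + 4*a*log(3)/3


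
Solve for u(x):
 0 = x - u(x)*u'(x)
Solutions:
 u(x) = -sqrt(C1 + x^2)
 u(x) = sqrt(C1 + x^2)


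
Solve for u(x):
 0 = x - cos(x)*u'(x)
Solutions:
 u(x) = C1 + Integral(x/cos(x), x)


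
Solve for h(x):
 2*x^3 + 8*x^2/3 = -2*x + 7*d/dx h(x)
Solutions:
 h(x) = C1 + x^4/14 + 8*x^3/63 + x^2/7


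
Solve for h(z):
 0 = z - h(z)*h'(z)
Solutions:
 h(z) = -sqrt(C1 + z^2)
 h(z) = sqrt(C1 + z^2)


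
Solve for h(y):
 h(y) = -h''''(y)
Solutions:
 h(y) = (C1*sin(sqrt(2)*y/2) + C2*cos(sqrt(2)*y/2))*exp(-sqrt(2)*y/2) + (C3*sin(sqrt(2)*y/2) + C4*cos(sqrt(2)*y/2))*exp(sqrt(2)*y/2)


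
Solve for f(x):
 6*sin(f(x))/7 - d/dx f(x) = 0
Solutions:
 -6*x/7 + log(cos(f(x)) - 1)/2 - log(cos(f(x)) + 1)/2 = C1


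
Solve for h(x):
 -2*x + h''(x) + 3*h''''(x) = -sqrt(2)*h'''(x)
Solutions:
 h(x) = C1 + C2*x + x^3/3 - sqrt(2)*x^2 + (C3*sin(sqrt(10)*x/6) + C4*cos(sqrt(10)*x/6))*exp(-sqrt(2)*x/6)


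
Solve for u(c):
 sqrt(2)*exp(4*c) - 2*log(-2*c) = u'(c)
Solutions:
 u(c) = C1 - 2*c*log(-c) + 2*c*(1 - log(2)) + sqrt(2)*exp(4*c)/4


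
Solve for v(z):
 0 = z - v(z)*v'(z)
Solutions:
 v(z) = -sqrt(C1 + z^2)
 v(z) = sqrt(C1 + z^2)


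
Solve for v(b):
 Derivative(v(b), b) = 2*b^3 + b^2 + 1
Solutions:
 v(b) = C1 + b^4/2 + b^3/3 + b


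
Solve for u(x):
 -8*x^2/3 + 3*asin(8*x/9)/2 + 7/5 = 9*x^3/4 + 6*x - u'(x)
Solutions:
 u(x) = C1 + 9*x^4/16 + 8*x^3/9 + 3*x^2 - 3*x*asin(8*x/9)/2 - 7*x/5 - 3*sqrt(81 - 64*x^2)/16


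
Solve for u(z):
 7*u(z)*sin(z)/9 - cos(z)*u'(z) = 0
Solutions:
 u(z) = C1/cos(z)^(7/9)


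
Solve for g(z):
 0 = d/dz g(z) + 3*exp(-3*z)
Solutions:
 g(z) = C1 + exp(-3*z)


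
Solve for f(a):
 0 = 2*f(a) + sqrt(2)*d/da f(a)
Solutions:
 f(a) = C1*exp(-sqrt(2)*a)


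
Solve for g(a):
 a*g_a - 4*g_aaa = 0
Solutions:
 g(a) = C1 + Integral(C2*airyai(2^(1/3)*a/2) + C3*airybi(2^(1/3)*a/2), a)


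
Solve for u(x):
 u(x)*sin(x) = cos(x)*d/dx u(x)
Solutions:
 u(x) = C1/cos(x)


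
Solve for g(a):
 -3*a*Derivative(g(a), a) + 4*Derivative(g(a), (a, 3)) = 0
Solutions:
 g(a) = C1 + Integral(C2*airyai(6^(1/3)*a/2) + C3*airybi(6^(1/3)*a/2), a)


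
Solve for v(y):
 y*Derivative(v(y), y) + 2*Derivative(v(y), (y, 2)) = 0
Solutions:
 v(y) = C1 + C2*erf(y/2)


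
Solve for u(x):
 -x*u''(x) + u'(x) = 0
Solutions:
 u(x) = C1 + C2*x^2


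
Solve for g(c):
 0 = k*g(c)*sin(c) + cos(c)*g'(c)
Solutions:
 g(c) = C1*exp(k*log(cos(c)))


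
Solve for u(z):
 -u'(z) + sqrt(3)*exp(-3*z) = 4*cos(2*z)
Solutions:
 u(z) = C1 - 2*sin(2*z) - sqrt(3)*exp(-3*z)/3


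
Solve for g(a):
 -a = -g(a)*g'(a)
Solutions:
 g(a) = -sqrt(C1 + a^2)
 g(a) = sqrt(C1 + a^2)


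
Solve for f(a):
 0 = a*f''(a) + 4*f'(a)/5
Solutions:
 f(a) = C1 + C2*a^(1/5)


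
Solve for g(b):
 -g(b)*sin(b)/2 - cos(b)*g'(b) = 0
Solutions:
 g(b) = C1*sqrt(cos(b))


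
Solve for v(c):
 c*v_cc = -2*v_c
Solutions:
 v(c) = C1 + C2/c


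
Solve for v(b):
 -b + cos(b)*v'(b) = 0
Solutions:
 v(b) = C1 + Integral(b/cos(b), b)


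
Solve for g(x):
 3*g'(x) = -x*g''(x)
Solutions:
 g(x) = C1 + C2/x^2


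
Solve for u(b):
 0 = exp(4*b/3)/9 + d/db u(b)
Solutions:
 u(b) = C1 - exp(4*b/3)/12


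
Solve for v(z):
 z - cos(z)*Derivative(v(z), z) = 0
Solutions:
 v(z) = C1 + Integral(z/cos(z), z)


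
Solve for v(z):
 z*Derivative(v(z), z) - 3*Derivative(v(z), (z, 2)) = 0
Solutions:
 v(z) = C1 + C2*erfi(sqrt(6)*z/6)


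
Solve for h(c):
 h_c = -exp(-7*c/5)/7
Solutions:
 h(c) = C1 + 5*exp(-7*c/5)/49


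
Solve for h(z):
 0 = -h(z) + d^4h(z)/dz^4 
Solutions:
 h(z) = C1*exp(-z) + C2*exp(z) + C3*sin(z) + C4*cos(z)


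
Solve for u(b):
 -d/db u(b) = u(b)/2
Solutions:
 u(b) = C1*exp(-b/2)


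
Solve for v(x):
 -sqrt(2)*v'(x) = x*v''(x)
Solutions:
 v(x) = C1 + C2*x^(1 - sqrt(2))


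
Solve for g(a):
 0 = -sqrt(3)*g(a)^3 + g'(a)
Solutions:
 g(a) = -sqrt(2)*sqrt(-1/(C1 + sqrt(3)*a))/2
 g(a) = sqrt(2)*sqrt(-1/(C1 + sqrt(3)*a))/2


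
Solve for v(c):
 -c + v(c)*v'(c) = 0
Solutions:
 v(c) = -sqrt(C1 + c^2)
 v(c) = sqrt(C1 + c^2)


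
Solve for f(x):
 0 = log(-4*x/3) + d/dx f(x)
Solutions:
 f(x) = C1 - x*log(-x) + x*(-2*log(2) + 1 + log(3))


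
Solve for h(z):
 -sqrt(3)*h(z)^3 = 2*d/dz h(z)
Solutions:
 h(z) = -sqrt(-1/(C1 - sqrt(3)*z))
 h(z) = sqrt(-1/(C1 - sqrt(3)*z))


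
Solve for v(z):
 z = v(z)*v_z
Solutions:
 v(z) = -sqrt(C1 + z^2)
 v(z) = sqrt(C1 + z^2)


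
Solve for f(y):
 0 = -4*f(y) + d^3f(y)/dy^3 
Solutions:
 f(y) = C3*exp(2^(2/3)*y) + (C1*sin(2^(2/3)*sqrt(3)*y/2) + C2*cos(2^(2/3)*sqrt(3)*y/2))*exp(-2^(2/3)*y/2)


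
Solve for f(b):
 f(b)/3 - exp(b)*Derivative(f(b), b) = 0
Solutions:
 f(b) = C1*exp(-exp(-b)/3)


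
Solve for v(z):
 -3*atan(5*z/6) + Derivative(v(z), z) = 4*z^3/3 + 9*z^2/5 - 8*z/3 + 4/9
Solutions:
 v(z) = C1 + z^4/3 + 3*z^3/5 - 4*z^2/3 + 3*z*atan(5*z/6) + 4*z/9 - 9*log(25*z^2 + 36)/5


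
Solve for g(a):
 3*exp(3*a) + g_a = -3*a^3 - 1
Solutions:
 g(a) = C1 - 3*a^4/4 - a - exp(3*a)


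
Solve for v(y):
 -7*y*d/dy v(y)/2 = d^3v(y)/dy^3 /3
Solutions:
 v(y) = C1 + Integral(C2*airyai(-2^(2/3)*21^(1/3)*y/2) + C3*airybi(-2^(2/3)*21^(1/3)*y/2), y)


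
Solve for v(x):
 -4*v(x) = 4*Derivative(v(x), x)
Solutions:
 v(x) = C1*exp(-x)


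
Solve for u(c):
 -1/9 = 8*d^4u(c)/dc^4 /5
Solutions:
 u(c) = C1 + C2*c + C3*c^2 + C4*c^3 - 5*c^4/1728


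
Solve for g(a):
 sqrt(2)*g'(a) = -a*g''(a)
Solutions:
 g(a) = C1 + C2*a^(1 - sqrt(2))


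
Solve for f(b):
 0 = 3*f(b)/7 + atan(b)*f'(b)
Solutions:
 f(b) = C1*exp(-3*Integral(1/atan(b), b)/7)


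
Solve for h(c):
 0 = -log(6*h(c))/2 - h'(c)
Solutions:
 2*Integral(1/(log(_y) + log(6)), (_y, h(c))) = C1 - c


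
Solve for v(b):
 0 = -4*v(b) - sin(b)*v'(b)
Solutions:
 v(b) = C1*(cos(b)^2 + 2*cos(b) + 1)/(cos(b)^2 - 2*cos(b) + 1)


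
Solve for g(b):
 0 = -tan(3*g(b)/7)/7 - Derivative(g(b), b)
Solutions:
 g(b) = -7*asin(C1*exp(-3*b/49))/3 + 7*pi/3
 g(b) = 7*asin(C1*exp(-3*b/49))/3


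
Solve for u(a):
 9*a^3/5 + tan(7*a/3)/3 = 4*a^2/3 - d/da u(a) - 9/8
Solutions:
 u(a) = C1 - 9*a^4/20 + 4*a^3/9 - 9*a/8 + log(cos(7*a/3))/7


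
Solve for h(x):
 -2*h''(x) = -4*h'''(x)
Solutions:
 h(x) = C1 + C2*x + C3*exp(x/2)


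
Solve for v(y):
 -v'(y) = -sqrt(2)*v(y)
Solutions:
 v(y) = C1*exp(sqrt(2)*y)


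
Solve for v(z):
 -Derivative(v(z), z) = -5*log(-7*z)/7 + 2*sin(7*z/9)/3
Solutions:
 v(z) = C1 + 5*z*log(-z)/7 - 5*z/7 + 5*z*log(7)/7 + 6*cos(7*z/9)/7


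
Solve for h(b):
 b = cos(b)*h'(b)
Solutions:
 h(b) = C1 + Integral(b/cos(b), b)


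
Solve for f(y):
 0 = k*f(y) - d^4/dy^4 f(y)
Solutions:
 f(y) = C1*exp(-k^(1/4)*y) + C2*exp(k^(1/4)*y) + C3*exp(-I*k^(1/4)*y) + C4*exp(I*k^(1/4)*y)


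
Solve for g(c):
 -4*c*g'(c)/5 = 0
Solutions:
 g(c) = C1


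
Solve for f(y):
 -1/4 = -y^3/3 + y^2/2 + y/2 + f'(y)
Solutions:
 f(y) = C1 + y^4/12 - y^3/6 - y^2/4 - y/4


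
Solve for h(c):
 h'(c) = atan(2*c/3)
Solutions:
 h(c) = C1 + c*atan(2*c/3) - 3*log(4*c^2 + 9)/4


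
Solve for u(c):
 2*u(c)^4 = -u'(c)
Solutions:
 u(c) = (-3^(2/3) - 3*3^(1/6)*I)*(1/(C1 + 2*c))^(1/3)/6
 u(c) = (-3^(2/3) + 3*3^(1/6)*I)*(1/(C1 + 2*c))^(1/3)/6
 u(c) = (1/(C1 + 6*c))^(1/3)


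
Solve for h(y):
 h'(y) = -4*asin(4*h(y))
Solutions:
 Integral(1/asin(4*_y), (_y, h(y))) = C1 - 4*y


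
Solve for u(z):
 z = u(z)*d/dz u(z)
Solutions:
 u(z) = -sqrt(C1 + z^2)
 u(z) = sqrt(C1 + z^2)


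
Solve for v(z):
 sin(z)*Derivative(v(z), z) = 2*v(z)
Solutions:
 v(z) = C1*(cos(z) - 1)/(cos(z) + 1)


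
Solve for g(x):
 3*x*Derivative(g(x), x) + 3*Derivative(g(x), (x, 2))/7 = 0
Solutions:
 g(x) = C1 + C2*erf(sqrt(14)*x/2)


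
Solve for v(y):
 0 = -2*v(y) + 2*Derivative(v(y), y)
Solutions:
 v(y) = C1*exp(y)


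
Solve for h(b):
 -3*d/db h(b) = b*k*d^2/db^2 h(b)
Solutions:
 h(b) = C1 + b^(((re(k) - 3)*re(k) + im(k)^2)/(re(k)^2 + im(k)^2))*(C2*sin(3*log(b)*Abs(im(k))/(re(k)^2 + im(k)^2)) + C3*cos(3*log(b)*im(k)/(re(k)^2 + im(k)^2)))


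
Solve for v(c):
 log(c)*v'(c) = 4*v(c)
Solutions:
 v(c) = C1*exp(4*li(c))


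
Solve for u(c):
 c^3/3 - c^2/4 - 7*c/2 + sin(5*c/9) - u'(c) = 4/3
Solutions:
 u(c) = C1 + c^4/12 - c^3/12 - 7*c^2/4 - 4*c/3 - 9*cos(5*c/9)/5


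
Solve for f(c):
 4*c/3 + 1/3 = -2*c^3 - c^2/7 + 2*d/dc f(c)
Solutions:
 f(c) = C1 + c^4/4 + c^3/42 + c^2/3 + c/6


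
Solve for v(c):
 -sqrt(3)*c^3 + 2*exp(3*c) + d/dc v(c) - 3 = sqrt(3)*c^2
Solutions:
 v(c) = C1 + sqrt(3)*c^4/4 + sqrt(3)*c^3/3 + 3*c - 2*exp(3*c)/3


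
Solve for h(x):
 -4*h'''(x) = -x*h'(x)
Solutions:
 h(x) = C1 + Integral(C2*airyai(2^(1/3)*x/2) + C3*airybi(2^(1/3)*x/2), x)


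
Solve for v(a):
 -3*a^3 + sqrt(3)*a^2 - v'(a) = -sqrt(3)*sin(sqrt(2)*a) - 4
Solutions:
 v(a) = C1 - 3*a^4/4 + sqrt(3)*a^3/3 + 4*a - sqrt(6)*cos(sqrt(2)*a)/2


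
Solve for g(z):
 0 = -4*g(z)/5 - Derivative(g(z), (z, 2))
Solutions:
 g(z) = C1*sin(2*sqrt(5)*z/5) + C2*cos(2*sqrt(5)*z/5)


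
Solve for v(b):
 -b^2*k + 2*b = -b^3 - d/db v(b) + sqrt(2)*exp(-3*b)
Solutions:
 v(b) = C1 - b^4/4 + b^3*k/3 - b^2 - sqrt(2)*exp(-3*b)/3


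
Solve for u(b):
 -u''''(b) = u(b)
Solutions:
 u(b) = (C1*sin(sqrt(2)*b/2) + C2*cos(sqrt(2)*b/2))*exp(-sqrt(2)*b/2) + (C3*sin(sqrt(2)*b/2) + C4*cos(sqrt(2)*b/2))*exp(sqrt(2)*b/2)


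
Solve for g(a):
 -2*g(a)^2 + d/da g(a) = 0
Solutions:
 g(a) = -1/(C1 + 2*a)


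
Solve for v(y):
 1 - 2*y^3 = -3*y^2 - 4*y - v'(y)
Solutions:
 v(y) = C1 + y^4/2 - y^3 - 2*y^2 - y


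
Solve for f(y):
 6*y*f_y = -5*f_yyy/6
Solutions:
 f(y) = C1 + Integral(C2*airyai(-30^(2/3)*y/5) + C3*airybi(-30^(2/3)*y/5), y)


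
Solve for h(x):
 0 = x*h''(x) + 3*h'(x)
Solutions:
 h(x) = C1 + C2/x^2


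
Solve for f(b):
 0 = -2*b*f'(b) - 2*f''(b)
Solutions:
 f(b) = C1 + C2*erf(sqrt(2)*b/2)


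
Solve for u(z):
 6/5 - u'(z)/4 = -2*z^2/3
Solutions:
 u(z) = C1 + 8*z^3/9 + 24*z/5


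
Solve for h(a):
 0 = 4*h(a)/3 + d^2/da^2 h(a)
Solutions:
 h(a) = C1*sin(2*sqrt(3)*a/3) + C2*cos(2*sqrt(3)*a/3)


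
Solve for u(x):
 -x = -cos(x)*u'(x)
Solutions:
 u(x) = C1 + Integral(x/cos(x), x)


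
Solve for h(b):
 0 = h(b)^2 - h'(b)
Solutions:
 h(b) = -1/(C1 + b)


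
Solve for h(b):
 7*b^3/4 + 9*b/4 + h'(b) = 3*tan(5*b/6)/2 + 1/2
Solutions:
 h(b) = C1 - 7*b^4/16 - 9*b^2/8 + b/2 - 9*log(cos(5*b/6))/5


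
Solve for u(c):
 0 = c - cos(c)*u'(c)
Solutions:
 u(c) = C1 + Integral(c/cos(c), c)


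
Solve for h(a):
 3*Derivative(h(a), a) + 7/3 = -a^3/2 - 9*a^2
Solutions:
 h(a) = C1 - a^4/24 - a^3 - 7*a/9


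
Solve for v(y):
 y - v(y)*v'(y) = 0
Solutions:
 v(y) = -sqrt(C1 + y^2)
 v(y) = sqrt(C1 + y^2)


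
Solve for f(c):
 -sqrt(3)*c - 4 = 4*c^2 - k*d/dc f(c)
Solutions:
 f(c) = C1 + 4*c^3/(3*k) + sqrt(3)*c^2/(2*k) + 4*c/k


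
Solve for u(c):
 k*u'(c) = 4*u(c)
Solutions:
 u(c) = C1*exp(4*c/k)


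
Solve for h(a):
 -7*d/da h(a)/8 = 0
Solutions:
 h(a) = C1


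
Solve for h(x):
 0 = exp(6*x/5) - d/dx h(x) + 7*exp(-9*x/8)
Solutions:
 h(x) = C1 + 5*exp(6*x/5)/6 - 56*exp(-9*x/8)/9


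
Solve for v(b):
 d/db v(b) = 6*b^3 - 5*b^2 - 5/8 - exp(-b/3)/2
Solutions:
 v(b) = C1 + 3*b^4/2 - 5*b^3/3 - 5*b/8 + 3*exp(-b/3)/2


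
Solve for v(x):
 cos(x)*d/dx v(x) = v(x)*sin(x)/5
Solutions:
 v(x) = C1/cos(x)^(1/5)


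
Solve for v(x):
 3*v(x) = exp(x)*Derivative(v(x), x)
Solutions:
 v(x) = C1*exp(-3*exp(-x))


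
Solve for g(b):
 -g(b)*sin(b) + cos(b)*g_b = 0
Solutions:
 g(b) = C1/cos(b)


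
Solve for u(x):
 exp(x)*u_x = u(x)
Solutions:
 u(x) = C1*exp(-exp(-x))


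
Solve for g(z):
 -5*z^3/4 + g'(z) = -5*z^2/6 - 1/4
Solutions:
 g(z) = C1 + 5*z^4/16 - 5*z^3/18 - z/4


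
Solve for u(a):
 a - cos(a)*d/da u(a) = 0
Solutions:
 u(a) = C1 + Integral(a/cos(a), a)


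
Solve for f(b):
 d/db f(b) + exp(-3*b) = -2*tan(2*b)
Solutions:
 f(b) = C1 - log(tan(2*b)^2 + 1)/2 + exp(-3*b)/3


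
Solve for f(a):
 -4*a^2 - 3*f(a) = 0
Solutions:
 f(a) = -4*a^2/3


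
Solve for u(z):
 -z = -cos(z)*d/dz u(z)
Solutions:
 u(z) = C1 + Integral(z/cos(z), z)


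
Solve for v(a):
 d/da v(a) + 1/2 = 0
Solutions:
 v(a) = C1 - a/2


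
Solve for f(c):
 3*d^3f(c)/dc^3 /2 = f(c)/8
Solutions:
 f(c) = C3*exp(18^(1/3)*c/6) + (C1*sin(2^(1/3)*3^(1/6)*c/4) + C2*cos(2^(1/3)*3^(1/6)*c/4))*exp(-18^(1/3)*c/12)


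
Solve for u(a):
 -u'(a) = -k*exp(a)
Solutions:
 u(a) = C1 + k*exp(a)


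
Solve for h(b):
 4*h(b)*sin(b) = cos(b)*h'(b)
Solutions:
 h(b) = C1/cos(b)^4


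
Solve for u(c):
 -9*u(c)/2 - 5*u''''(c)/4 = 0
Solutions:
 u(c) = (C1*sin(10^(3/4)*sqrt(3)*c/10) + C2*cos(10^(3/4)*sqrt(3)*c/10))*exp(-10^(3/4)*sqrt(3)*c/10) + (C3*sin(10^(3/4)*sqrt(3)*c/10) + C4*cos(10^(3/4)*sqrt(3)*c/10))*exp(10^(3/4)*sqrt(3)*c/10)


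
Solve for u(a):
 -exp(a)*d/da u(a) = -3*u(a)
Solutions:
 u(a) = C1*exp(-3*exp(-a))


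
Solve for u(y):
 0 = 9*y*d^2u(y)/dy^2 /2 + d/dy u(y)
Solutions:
 u(y) = C1 + C2*y^(7/9)


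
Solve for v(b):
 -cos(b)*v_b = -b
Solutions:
 v(b) = C1 + Integral(b/cos(b), b)


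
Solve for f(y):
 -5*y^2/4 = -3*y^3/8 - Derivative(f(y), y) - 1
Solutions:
 f(y) = C1 - 3*y^4/32 + 5*y^3/12 - y


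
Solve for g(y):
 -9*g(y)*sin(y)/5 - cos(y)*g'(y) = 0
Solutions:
 g(y) = C1*cos(y)^(9/5)


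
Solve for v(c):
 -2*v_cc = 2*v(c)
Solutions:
 v(c) = C1*sin(c) + C2*cos(c)


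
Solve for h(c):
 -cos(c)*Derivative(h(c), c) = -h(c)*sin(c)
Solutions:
 h(c) = C1/cos(c)


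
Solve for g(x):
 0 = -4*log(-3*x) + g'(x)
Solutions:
 g(x) = C1 + 4*x*log(-x) + 4*x*(-1 + log(3))


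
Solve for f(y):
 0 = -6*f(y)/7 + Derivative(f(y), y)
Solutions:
 f(y) = C1*exp(6*y/7)


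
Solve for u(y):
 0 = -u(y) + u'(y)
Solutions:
 u(y) = C1*exp(y)


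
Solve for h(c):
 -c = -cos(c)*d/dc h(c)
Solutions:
 h(c) = C1 + Integral(c/cos(c), c)


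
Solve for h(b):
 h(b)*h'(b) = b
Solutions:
 h(b) = -sqrt(C1 + b^2)
 h(b) = sqrt(C1 + b^2)


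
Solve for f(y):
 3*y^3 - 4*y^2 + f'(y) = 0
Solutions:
 f(y) = C1 - 3*y^4/4 + 4*y^3/3


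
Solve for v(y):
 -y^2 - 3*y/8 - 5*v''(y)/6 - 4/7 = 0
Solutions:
 v(y) = C1 + C2*y - y^4/10 - 3*y^3/40 - 12*y^2/35


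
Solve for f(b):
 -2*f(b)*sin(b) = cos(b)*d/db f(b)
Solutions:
 f(b) = C1*cos(b)^2


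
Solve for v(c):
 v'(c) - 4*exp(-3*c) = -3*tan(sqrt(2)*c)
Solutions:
 v(c) = C1 - 3*sqrt(2)*log(tan(sqrt(2)*c)^2 + 1)/4 - 4*exp(-3*c)/3


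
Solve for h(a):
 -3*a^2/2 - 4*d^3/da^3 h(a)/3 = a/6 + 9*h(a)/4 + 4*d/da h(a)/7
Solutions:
 h(a) = C1*exp(-14^(1/3)*a*(-(1323 + sqrt(1757497))^(1/3) + 8*14^(1/3)/(1323 + sqrt(1757497))^(1/3))/56)*sin(14^(1/3)*sqrt(3)*a*(8*14^(1/3)/(1323 + sqrt(1757497))^(1/3) + (1323 + sqrt(1757497))^(1/3))/56) + C2*exp(-14^(1/3)*a*(-(1323 + sqrt(1757497))^(1/3) + 8*14^(1/3)/(1323 + sqrt(1757497))^(1/3))/56)*cos(14^(1/3)*sqrt(3)*a*(8*14^(1/3)/(1323 + sqrt(1757497))^(1/3) + (1323 + sqrt(1757497))^(1/3))/56) + C3*exp(14^(1/3)*a*(-(1323 + sqrt(1757497))^(1/3) + 8*14^(1/3)/(1323 + sqrt(1757497))^(1/3))/28) - 2*a^2/3 + 50*a/189 - 800/11907


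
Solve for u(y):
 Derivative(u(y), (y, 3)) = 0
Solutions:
 u(y) = C1 + C2*y + C3*y^2


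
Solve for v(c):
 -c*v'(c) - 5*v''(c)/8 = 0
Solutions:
 v(c) = C1 + C2*erf(2*sqrt(5)*c/5)


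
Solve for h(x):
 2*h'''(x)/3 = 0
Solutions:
 h(x) = C1 + C2*x + C3*x^2


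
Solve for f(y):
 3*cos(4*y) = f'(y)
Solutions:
 f(y) = C1 + 3*sin(4*y)/4


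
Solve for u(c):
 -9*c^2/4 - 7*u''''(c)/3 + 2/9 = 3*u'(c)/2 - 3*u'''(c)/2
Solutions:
 u(c) = C1 + C2*exp(c*(3*3^(1/3)/(14*sqrt(46) + 95)^(1/3) + 6 + 3^(2/3)*(14*sqrt(46) + 95)^(1/3))/28)*sin(3*3^(1/6)*c*(-(14*sqrt(46) + 95)^(1/3) + 3^(2/3)/(14*sqrt(46) + 95)^(1/3))/28) + C3*exp(c*(3*3^(1/3)/(14*sqrt(46) + 95)^(1/3) + 6 + 3^(2/3)*(14*sqrt(46) + 95)^(1/3))/28)*cos(3*3^(1/6)*c*(-(14*sqrt(46) + 95)^(1/3) + 3^(2/3)/(14*sqrt(46) + 95)^(1/3))/28) + C4*exp(c*(-3^(2/3)*(14*sqrt(46) + 95)^(1/3) - 3*3^(1/3)/(14*sqrt(46) + 95)^(1/3) + 3)/14) - c^3/2 - 77*c/27


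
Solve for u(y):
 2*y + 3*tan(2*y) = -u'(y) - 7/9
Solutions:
 u(y) = C1 - y^2 - 7*y/9 + 3*log(cos(2*y))/2


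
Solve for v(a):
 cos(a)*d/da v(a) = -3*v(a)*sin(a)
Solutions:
 v(a) = C1*cos(a)^3


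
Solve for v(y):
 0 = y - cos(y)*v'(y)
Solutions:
 v(y) = C1 + Integral(y/cos(y), y)


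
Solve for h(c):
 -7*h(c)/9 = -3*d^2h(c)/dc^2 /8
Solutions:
 h(c) = C1*exp(-2*sqrt(42)*c/9) + C2*exp(2*sqrt(42)*c/9)


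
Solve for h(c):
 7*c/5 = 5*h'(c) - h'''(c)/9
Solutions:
 h(c) = C1 + C2*exp(-3*sqrt(5)*c) + C3*exp(3*sqrt(5)*c) + 7*c^2/50


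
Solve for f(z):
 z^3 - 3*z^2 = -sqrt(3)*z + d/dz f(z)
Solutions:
 f(z) = C1 + z^4/4 - z^3 + sqrt(3)*z^2/2


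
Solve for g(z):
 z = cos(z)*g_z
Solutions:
 g(z) = C1 + Integral(z/cos(z), z)


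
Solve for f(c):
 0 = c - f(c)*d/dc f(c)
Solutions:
 f(c) = -sqrt(C1 + c^2)
 f(c) = sqrt(C1 + c^2)


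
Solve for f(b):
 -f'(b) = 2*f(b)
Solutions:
 f(b) = C1*exp(-2*b)


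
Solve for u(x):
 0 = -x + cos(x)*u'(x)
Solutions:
 u(x) = C1 + Integral(x/cos(x), x)


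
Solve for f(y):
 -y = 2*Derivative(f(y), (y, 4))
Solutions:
 f(y) = C1 + C2*y + C3*y^2 + C4*y^3 - y^5/240


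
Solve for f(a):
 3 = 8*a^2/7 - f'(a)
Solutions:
 f(a) = C1 + 8*a^3/21 - 3*a


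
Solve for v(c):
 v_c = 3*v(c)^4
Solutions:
 v(c) = (-1/(C1 + 9*c))^(1/3)
 v(c) = (-1/(C1 + 3*c))^(1/3)*(-3^(2/3) - 3*3^(1/6)*I)/6
 v(c) = (-1/(C1 + 3*c))^(1/3)*(-3^(2/3) + 3*3^(1/6)*I)/6


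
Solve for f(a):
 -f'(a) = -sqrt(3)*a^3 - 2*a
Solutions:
 f(a) = C1 + sqrt(3)*a^4/4 + a^2


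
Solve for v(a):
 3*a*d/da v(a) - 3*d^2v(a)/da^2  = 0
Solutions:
 v(a) = C1 + C2*erfi(sqrt(2)*a/2)


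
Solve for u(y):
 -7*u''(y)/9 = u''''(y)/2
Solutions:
 u(y) = C1 + C2*y + C3*sin(sqrt(14)*y/3) + C4*cos(sqrt(14)*y/3)


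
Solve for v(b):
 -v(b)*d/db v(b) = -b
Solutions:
 v(b) = -sqrt(C1 + b^2)
 v(b) = sqrt(C1 + b^2)


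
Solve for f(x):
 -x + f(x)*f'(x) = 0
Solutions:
 f(x) = -sqrt(C1 + x^2)
 f(x) = sqrt(C1 + x^2)


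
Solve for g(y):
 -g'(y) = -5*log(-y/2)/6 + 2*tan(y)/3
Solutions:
 g(y) = C1 + 5*y*log(-y)/6 - 5*y/6 - 5*y*log(2)/6 + 2*log(cos(y))/3


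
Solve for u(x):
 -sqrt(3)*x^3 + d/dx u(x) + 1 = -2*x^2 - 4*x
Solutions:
 u(x) = C1 + sqrt(3)*x^4/4 - 2*x^3/3 - 2*x^2 - x


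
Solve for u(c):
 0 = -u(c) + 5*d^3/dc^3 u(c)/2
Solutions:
 u(c) = C3*exp(2^(1/3)*5^(2/3)*c/5) + (C1*sin(2^(1/3)*sqrt(3)*5^(2/3)*c/10) + C2*cos(2^(1/3)*sqrt(3)*5^(2/3)*c/10))*exp(-2^(1/3)*5^(2/3)*c/10)


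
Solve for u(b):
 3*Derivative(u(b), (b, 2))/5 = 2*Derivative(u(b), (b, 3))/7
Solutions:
 u(b) = C1 + C2*b + C3*exp(21*b/10)


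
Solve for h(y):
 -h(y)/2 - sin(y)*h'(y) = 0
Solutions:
 h(y) = C1*(cos(y) + 1)^(1/4)/(cos(y) - 1)^(1/4)


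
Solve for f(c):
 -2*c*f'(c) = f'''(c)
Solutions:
 f(c) = C1 + Integral(C2*airyai(-2^(1/3)*c) + C3*airybi(-2^(1/3)*c), c)


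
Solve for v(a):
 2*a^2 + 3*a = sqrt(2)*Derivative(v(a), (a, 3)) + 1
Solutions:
 v(a) = C1 + C2*a + C3*a^2 + sqrt(2)*a^5/60 + sqrt(2)*a^4/16 - sqrt(2)*a^3/12


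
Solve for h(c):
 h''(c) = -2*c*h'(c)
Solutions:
 h(c) = C1 + C2*erf(c)


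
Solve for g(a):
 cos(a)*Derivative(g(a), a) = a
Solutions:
 g(a) = C1 + Integral(a/cos(a), a)


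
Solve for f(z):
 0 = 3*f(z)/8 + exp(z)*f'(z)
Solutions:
 f(z) = C1*exp(3*exp(-z)/8)


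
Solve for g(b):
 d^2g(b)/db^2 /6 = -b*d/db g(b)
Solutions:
 g(b) = C1 + C2*erf(sqrt(3)*b)


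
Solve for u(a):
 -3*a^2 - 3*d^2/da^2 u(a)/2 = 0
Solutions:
 u(a) = C1 + C2*a - a^4/6


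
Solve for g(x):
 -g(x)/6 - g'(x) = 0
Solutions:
 g(x) = C1*exp(-x/6)


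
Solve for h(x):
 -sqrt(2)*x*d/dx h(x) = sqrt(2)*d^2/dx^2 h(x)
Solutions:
 h(x) = C1 + C2*erf(sqrt(2)*x/2)


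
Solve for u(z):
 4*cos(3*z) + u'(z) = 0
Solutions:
 u(z) = C1 - 4*sin(3*z)/3


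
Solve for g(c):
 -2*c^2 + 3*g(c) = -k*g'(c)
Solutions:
 g(c) = C1*exp(-3*c/k) + 2*c^2/3 - 4*c*k/9 + 4*k^2/27


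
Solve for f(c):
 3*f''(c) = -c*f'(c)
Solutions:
 f(c) = C1 + C2*erf(sqrt(6)*c/6)


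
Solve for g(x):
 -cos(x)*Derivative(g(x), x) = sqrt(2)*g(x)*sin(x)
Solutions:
 g(x) = C1*cos(x)^(sqrt(2))


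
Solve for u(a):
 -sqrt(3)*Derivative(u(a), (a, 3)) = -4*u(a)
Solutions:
 u(a) = C3*exp(2^(2/3)*3^(5/6)*a/3) + (C1*sin(2^(2/3)*3^(1/3)*a/2) + C2*cos(2^(2/3)*3^(1/3)*a/2))*exp(-2^(2/3)*3^(5/6)*a/6)


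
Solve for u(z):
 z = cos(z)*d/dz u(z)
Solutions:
 u(z) = C1 + Integral(z/cos(z), z)


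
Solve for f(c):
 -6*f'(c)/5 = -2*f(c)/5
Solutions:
 f(c) = C1*exp(c/3)


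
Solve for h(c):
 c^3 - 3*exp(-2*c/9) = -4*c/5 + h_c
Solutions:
 h(c) = C1 + c^4/4 + 2*c^2/5 + 27*exp(-2*c/9)/2


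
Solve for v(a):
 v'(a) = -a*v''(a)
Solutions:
 v(a) = C1 + C2*log(a)


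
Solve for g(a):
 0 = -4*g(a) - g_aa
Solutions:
 g(a) = C1*sin(2*a) + C2*cos(2*a)


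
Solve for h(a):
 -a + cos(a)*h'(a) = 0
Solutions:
 h(a) = C1 + Integral(a/cos(a), a)


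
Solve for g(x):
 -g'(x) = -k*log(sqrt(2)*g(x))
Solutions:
 Integral(1/(2*log(_y) + log(2)), (_y, g(x))) = C1 + k*x/2


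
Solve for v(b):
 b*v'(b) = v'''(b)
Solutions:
 v(b) = C1 + Integral(C2*airyai(b) + C3*airybi(b), b)


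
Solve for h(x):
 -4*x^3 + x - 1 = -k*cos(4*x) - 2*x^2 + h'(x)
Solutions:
 h(x) = C1 + k*sin(4*x)/4 - x^4 + 2*x^3/3 + x^2/2 - x


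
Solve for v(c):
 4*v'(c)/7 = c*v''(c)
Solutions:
 v(c) = C1 + C2*c^(11/7)


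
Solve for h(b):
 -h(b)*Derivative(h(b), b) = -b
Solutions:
 h(b) = -sqrt(C1 + b^2)
 h(b) = sqrt(C1 + b^2)


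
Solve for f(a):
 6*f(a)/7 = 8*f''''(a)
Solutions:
 f(a) = C1*exp(-sqrt(2)*3^(1/4)*7^(3/4)*a/14) + C2*exp(sqrt(2)*3^(1/4)*7^(3/4)*a/14) + C3*sin(sqrt(2)*3^(1/4)*7^(3/4)*a/14) + C4*cos(sqrt(2)*3^(1/4)*7^(3/4)*a/14)


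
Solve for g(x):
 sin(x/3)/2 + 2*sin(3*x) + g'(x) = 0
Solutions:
 g(x) = C1 + 3*cos(x/3)/2 + 2*cos(3*x)/3


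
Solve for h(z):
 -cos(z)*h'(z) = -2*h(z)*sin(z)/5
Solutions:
 h(z) = C1/cos(z)^(2/5)


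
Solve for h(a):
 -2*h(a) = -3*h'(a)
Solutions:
 h(a) = C1*exp(2*a/3)


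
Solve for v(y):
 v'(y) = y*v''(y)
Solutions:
 v(y) = C1 + C2*y^2


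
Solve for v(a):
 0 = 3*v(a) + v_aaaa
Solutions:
 v(a) = (C1*sin(sqrt(2)*3^(1/4)*a/2) + C2*cos(sqrt(2)*3^(1/4)*a/2))*exp(-sqrt(2)*3^(1/4)*a/2) + (C3*sin(sqrt(2)*3^(1/4)*a/2) + C4*cos(sqrt(2)*3^(1/4)*a/2))*exp(sqrt(2)*3^(1/4)*a/2)


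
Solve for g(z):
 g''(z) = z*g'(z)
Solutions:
 g(z) = C1 + C2*erfi(sqrt(2)*z/2)


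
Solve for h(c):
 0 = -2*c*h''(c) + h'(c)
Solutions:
 h(c) = C1 + C2*c^(3/2)


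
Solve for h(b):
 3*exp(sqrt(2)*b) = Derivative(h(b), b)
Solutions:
 h(b) = C1 + 3*sqrt(2)*exp(sqrt(2)*b)/2


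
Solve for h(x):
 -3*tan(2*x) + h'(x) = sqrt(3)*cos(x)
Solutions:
 h(x) = C1 - 3*log(cos(2*x))/2 + sqrt(3)*sin(x)


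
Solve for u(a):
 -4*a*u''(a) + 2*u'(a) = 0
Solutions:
 u(a) = C1 + C2*a^(3/2)


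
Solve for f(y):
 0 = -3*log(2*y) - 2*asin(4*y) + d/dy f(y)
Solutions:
 f(y) = C1 + 3*y*log(y) + 2*y*asin(4*y) - 3*y + 3*y*log(2) + sqrt(1 - 16*y^2)/2


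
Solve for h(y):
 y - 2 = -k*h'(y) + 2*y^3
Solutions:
 h(y) = C1 + y^4/(2*k) - y^2/(2*k) + 2*y/k


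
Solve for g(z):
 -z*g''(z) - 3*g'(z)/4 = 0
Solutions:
 g(z) = C1 + C2*z^(1/4)


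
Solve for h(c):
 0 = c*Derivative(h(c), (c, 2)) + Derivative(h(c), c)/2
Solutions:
 h(c) = C1 + C2*sqrt(c)


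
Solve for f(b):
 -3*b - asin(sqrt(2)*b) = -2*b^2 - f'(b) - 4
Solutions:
 f(b) = C1 - 2*b^3/3 + 3*b^2/2 + b*asin(sqrt(2)*b) - 4*b + sqrt(2)*sqrt(1 - 2*b^2)/2


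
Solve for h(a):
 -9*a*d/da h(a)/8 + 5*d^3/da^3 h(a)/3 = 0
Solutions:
 h(a) = C1 + Integral(C2*airyai(3*5^(2/3)*a/10) + C3*airybi(3*5^(2/3)*a/10), a)


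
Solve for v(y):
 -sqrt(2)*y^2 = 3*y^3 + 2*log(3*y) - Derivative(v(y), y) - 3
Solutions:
 v(y) = C1 + 3*y^4/4 + sqrt(2)*y^3/3 + 2*y*log(y) - 5*y + y*log(9)


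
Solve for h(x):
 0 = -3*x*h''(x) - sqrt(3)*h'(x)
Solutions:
 h(x) = C1 + C2*x^(1 - sqrt(3)/3)


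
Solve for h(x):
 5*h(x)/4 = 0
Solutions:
 h(x) = 0


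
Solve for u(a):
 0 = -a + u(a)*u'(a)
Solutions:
 u(a) = -sqrt(C1 + a^2)
 u(a) = sqrt(C1 + a^2)


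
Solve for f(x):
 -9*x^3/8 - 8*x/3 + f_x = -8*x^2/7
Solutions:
 f(x) = C1 + 9*x^4/32 - 8*x^3/21 + 4*x^2/3


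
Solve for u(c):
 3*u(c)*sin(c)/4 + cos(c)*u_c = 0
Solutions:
 u(c) = C1*cos(c)^(3/4)


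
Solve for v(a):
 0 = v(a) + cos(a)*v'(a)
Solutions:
 v(a) = C1*sqrt(sin(a) - 1)/sqrt(sin(a) + 1)


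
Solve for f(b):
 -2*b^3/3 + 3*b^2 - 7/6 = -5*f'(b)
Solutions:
 f(b) = C1 + b^4/30 - b^3/5 + 7*b/30


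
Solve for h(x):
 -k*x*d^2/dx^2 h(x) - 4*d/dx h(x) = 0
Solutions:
 h(x) = C1 + x^(((re(k) - 4)*re(k) + im(k)^2)/(re(k)^2 + im(k)^2))*(C2*sin(4*log(x)*Abs(im(k))/(re(k)^2 + im(k)^2)) + C3*cos(4*log(x)*im(k)/(re(k)^2 + im(k)^2)))


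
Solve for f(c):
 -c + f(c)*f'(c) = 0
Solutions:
 f(c) = -sqrt(C1 + c^2)
 f(c) = sqrt(C1 + c^2)


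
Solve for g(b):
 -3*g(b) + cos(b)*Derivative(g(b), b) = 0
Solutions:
 g(b) = C1*(sin(b) + 1)^(3/2)/(sin(b) - 1)^(3/2)


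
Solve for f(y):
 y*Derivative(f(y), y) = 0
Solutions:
 f(y) = C1


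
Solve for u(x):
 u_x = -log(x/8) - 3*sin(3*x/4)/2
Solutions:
 u(x) = C1 - x*log(x) + x + 3*x*log(2) + 2*cos(3*x/4)


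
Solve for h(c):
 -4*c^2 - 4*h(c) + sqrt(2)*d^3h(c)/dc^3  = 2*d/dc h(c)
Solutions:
 h(c) = C1*exp(-c*(2^(1/3)/(sqrt(1 - sqrt(2)/27) + 1)^(1/3) + 3*2^(1/6)*(sqrt(1 - sqrt(2)/27) + 1)^(1/3))/6)*sin(c*(-sqrt(6)/(sqrt(2 - 2*sqrt(2)/27) + sqrt(2))^(1/3) + 3*sqrt(3)*(sqrt(2 - 2*sqrt(2)/27) + sqrt(2))^(1/3))/6) + C2*exp(-c*(2^(1/3)/(sqrt(1 - sqrt(2)/27) + 1)^(1/3) + 3*2^(1/6)*(sqrt(1 - sqrt(2)/27) + 1)^(1/3))/6)*cos(c*(-sqrt(6)/(sqrt(2 - 2*sqrt(2)/27) + sqrt(2))^(1/3) + 3*sqrt(3)*(sqrt(2 - 2*sqrt(2)/27) + sqrt(2))^(1/3))/6) + C3*exp(c*(2^(1/3)/(3*(sqrt(1 - sqrt(2)/27) + 1)^(1/3)) + 2^(1/6)*(sqrt(1 - sqrt(2)/27) + 1)^(1/3))) - c^2 + c - 1/2


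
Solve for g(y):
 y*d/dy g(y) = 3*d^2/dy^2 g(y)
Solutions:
 g(y) = C1 + C2*erfi(sqrt(6)*y/6)


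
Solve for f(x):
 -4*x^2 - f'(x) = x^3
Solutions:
 f(x) = C1 - x^4/4 - 4*x^3/3


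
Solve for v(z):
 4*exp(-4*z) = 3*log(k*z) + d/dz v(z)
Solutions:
 v(z) = C1 - 3*z*log(k*z) + 3*z - exp(-4*z)


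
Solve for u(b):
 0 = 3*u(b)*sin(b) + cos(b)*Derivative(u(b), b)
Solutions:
 u(b) = C1*cos(b)^3


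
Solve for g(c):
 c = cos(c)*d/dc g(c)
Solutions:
 g(c) = C1 + Integral(c/cos(c), c)


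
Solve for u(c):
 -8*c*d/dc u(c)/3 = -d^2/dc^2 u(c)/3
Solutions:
 u(c) = C1 + C2*erfi(2*c)


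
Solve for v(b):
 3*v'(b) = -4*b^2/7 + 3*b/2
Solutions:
 v(b) = C1 - 4*b^3/63 + b^2/4


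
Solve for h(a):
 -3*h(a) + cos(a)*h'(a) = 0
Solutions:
 h(a) = C1*(sin(a) + 1)^(3/2)/(sin(a) - 1)^(3/2)


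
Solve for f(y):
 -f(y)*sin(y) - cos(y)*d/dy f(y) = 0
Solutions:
 f(y) = C1*cos(y)


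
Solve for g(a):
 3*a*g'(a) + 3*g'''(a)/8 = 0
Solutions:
 g(a) = C1 + Integral(C2*airyai(-2*a) + C3*airybi(-2*a), a)


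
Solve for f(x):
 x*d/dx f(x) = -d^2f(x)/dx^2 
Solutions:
 f(x) = C1 + C2*erf(sqrt(2)*x/2)


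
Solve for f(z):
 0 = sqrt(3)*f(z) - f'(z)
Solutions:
 f(z) = C1*exp(sqrt(3)*z)


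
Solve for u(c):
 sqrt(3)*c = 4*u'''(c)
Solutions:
 u(c) = C1 + C2*c + C3*c^2 + sqrt(3)*c^4/96


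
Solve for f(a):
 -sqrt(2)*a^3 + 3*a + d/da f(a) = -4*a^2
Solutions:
 f(a) = C1 + sqrt(2)*a^4/4 - 4*a^3/3 - 3*a^2/2


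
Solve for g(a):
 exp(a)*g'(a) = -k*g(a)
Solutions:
 g(a) = C1*exp(k*exp(-a))


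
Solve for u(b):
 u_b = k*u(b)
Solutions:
 u(b) = C1*exp(b*k)


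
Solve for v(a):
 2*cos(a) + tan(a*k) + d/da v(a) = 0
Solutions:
 v(a) = C1 - Piecewise((-log(cos(a*k))/k, Ne(k, 0)), (0, True)) - 2*sin(a)


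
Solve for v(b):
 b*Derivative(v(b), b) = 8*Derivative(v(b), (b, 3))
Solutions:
 v(b) = C1 + Integral(C2*airyai(b/2) + C3*airybi(b/2), b)


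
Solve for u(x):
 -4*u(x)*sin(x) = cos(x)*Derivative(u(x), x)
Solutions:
 u(x) = C1*cos(x)^4


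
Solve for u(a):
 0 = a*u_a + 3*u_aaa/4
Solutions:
 u(a) = C1 + Integral(C2*airyai(-6^(2/3)*a/3) + C3*airybi(-6^(2/3)*a/3), a)


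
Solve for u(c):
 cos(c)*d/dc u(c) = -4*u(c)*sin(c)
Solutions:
 u(c) = C1*cos(c)^4


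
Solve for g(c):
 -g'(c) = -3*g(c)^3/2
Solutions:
 g(c) = -sqrt(-1/(C1 + 3*c))
 g(c) = sqrt(-1/(C1 + 3*c))


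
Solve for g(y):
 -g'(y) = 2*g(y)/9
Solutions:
 g(y) = C1*exp(-2*y/9)


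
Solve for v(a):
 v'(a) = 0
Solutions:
 v(a) = C1


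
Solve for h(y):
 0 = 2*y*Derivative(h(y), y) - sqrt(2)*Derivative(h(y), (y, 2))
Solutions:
 h(y) = C1 + C2*erfi(2^(3/4)*y/2)


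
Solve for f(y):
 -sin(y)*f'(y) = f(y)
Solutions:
 f(y) = C1*sqrt(cos(y) + 1)/sqrt(cos(y) - 1)


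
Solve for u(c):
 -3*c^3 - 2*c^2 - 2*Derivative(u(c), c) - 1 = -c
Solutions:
 u(c) = C1 - 3*c^4/8 - c^3/3 + c^2/4 - c/2


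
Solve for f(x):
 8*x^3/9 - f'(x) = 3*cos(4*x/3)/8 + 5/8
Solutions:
 f(x) = C1 + 2*x^4/9 - 5*x/8 - 9*sin(4*x/3)/32


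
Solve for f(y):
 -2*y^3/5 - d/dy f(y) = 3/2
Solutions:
 f(y) = C1 - y^4/10 - 3*y/2


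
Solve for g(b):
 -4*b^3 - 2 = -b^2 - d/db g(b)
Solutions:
 g(b) = C1 + b^4 - b^3/3 + 2*b


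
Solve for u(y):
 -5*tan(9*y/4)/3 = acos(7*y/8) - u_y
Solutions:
 u(y) = C1 + y*acos(7*y/8) - sqrt(64 - 49*y^2)/7 - 20*log(cos(9*y/4))/27


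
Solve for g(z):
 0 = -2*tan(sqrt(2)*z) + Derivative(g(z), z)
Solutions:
 g(z) = C1 - sqrt(2)*log(cos(sqrt(2)*z))


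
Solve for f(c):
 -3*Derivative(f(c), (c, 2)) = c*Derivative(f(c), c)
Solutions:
 f(c) = C1 + C2*erf(sqrt(6)*c/6)


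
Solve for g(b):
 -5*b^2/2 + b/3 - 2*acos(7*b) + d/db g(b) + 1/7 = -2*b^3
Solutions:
 g(b) = C1 - b^4/2 + 5*b^3/6 - b^2/6 + 2*b*acos(7*b) - b/7 - 2*sqrt(1 - 49*b^2)/7


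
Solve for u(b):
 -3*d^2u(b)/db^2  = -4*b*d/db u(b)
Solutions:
 u(b) = C1 + C2*erfi(sqrt(6)*b/3)


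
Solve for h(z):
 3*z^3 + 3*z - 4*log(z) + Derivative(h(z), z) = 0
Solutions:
 h(z) = C1 - 3*z^4/4 - 3*z^2/2 + 4*z*log(z) - 4*z


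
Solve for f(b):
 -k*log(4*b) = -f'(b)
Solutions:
 f(b) = C1 + b*k*log(b) - b*k + b*k*log(4)


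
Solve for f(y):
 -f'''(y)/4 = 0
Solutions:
 f(y) = C1 + C2*y + C3*y^2


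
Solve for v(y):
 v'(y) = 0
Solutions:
 v(y) = C1


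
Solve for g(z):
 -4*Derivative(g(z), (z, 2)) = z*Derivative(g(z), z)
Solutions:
 g(z) = C1 + C2*erf(sqrt(2)*z/4)


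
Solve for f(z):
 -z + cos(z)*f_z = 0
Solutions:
 f(z) = C1 + Integral(z/cos(z), z)


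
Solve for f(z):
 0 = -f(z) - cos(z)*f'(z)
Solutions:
 f(z) = C1*sqrt(sin(z) - 1)/sqrt(sin(z) + 1)


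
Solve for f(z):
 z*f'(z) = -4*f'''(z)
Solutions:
 f(z) = C1 + Integral(C2*airyai(-2^(1/3)*z/2) + C3*airybi(-2^(1/3)*z/2), z)


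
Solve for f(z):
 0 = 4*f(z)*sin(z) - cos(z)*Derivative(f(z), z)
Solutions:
 f(z) = C1/cos(z)^4


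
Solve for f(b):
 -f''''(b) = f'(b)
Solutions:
 f(b) = C1 + C4*exp(-b) + (C2*sin(sqrt(3)*b/2) + C3*cos(sqrt(3)*b/2))*exp(b/2)


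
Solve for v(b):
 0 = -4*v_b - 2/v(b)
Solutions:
 v(b) = -sqrt(C1 - b)
 v(b) = sqrt(C1 - b)


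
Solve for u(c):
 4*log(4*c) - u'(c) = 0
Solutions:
 u(c) = C1 + 4*c*log(c) - 4*c + c*log(256)


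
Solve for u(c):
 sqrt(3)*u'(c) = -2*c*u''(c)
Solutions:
 u(c) = C1 + C2*c^(1 - sqrt(3)/2)


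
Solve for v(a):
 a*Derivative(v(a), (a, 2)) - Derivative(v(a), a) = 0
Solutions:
 v(a) = C1 + C2*a^2


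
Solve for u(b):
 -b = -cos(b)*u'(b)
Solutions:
 u(b) = C1 + Integral(b/cos(b), b)


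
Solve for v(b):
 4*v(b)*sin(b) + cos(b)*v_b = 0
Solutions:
 v(b) = C1*cos(b)^4


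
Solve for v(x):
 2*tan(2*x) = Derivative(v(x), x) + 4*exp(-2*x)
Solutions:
 v(x) = C1 + log(tan(2*x)^2 + 1)/2 + 2*exp(-2*x)


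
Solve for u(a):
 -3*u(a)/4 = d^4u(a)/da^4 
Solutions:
 u(a) = (C1*sin(3^(1/4)*a/2) + C2*cos(3^(1/4)*a/2))*exp(-3^(1/4)*a/2) + (C3*sin(3^(1/4)*a/2) + C4*cos(3^(1/4)*a/2))*exp(3^(1/4)*a/2)


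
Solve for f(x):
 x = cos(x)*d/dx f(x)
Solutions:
 f(x) = C1 + Integral(x/cos(x), x)


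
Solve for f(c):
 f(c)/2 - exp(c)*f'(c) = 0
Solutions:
 f(c) = C1*exp(-exp(-c)/2)


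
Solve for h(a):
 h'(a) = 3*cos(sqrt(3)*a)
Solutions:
 h(a) = C1 + sqrt(3)*sin(sqrt(3)*a)


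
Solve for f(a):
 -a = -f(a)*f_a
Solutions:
 f(a) = -sqrt(C1 + a^2)
 f(a) = sqrt(C1 + a^2)


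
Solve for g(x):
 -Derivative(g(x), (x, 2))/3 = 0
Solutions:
 g(x) = C1 + C2*x


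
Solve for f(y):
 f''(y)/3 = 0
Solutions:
 f(y) = C1 + C2*y


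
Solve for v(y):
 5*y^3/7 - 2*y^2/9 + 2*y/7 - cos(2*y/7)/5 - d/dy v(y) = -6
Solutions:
 v(y) = C1 + 5*y^4/28 - 2*y^3/27 + y^2/7 + 6*y - 7*sin(2*y/7)/10


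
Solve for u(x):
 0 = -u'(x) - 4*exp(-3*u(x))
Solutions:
 u(x) = log(C1 - 12*x)/3
 u(x) = log((-3^(1/3) - 3^(5/6)*I)*(C1 - 4*x)^(1/3)/2)
 u(x) = log((-3^(1/3) + 3^(5/6)*I)*(C1 - 4*x)^(1/3)/2)


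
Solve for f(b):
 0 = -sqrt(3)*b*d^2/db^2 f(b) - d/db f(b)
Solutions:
 f(b) = C1 + C2*b^(1 - sqrt(3)/3)


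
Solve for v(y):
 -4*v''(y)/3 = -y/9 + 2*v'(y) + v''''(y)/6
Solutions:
 v(y) = C1 + C2*exp(-6^(1/3)*y*(-(27 + sqrt(1113))^(1/3) + 4*6^(1/3)/(27 + sqrt(1113))^(1/3))/6)*sin(2^(1/3)*3^(1/6)*y*(2*2^(1/3)/(27 + sqrt(1113))^(1/3) + 3^(2/3)*(27 + sqrt(1113))^(1/3)/6)) + C3*exp(-6^(1/3)*y*(-(27 + sqrt(1113))^(1/3) + 4*6^(1/3)/(27 + sqrt(1113))^(1/3))/6)*cos(2^(1/3)*3^(1/6)*y*(2*2^(1/3)/(27 + sqrt(1113))^(1/3) + 3^(2/3)*(27 + sqrt(1113))^(1/3)/6)) + C4*exp(6^(1/3)*y*(-(27 + sqrt(1113))^(1/3) + 4*6^(1/3)/(27 + sqrt(1113))^(1/3))/3) + y^2/36 - y/27


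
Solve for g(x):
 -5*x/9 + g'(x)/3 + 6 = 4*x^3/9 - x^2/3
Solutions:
 g(x) = C1 + x^4/3 - x^3/3 + 5*x^2/6 - 18*x


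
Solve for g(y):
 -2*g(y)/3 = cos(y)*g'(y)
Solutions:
 g(y) = C1*(sin(y) - 1)^(1/3)/(sin(y) + 1)^(1/3)


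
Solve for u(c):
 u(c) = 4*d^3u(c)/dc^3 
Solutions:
 u(c) = C3*exp(2^(1/3)*c/2) + (C1*sin(2^(1/3)*sqrt(3)*c/4) + C2*cos(2^(1/3)*sqrt(3)*c/4))*exp(-2^(1/3)*c/4)
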